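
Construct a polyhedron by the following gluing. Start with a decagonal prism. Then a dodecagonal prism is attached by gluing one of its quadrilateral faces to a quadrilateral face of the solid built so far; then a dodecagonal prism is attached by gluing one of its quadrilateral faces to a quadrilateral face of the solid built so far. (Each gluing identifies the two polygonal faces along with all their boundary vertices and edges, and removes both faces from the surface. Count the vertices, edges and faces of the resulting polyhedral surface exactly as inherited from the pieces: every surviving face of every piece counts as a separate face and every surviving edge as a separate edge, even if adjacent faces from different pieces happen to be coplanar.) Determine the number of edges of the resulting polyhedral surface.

94

A decagonal prism: V=20, E=30, F=12.
Attach a dodecagonal prism (V=24, E=36, F=14) along a 4-gon: merge 4 vertices and 4 edges, delete both glued faces → V=40, E=62, F=24.
Attach a dodecagonal prism (V=24, E=36, F=14) along a 4-gon: merge 4 vertices and 4 edges, delete both glued faces → V=60, E=94, F=36.
Check: V − E + F = 60 − 94 + 36 = 2.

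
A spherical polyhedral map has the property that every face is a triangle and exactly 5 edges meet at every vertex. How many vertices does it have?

Each face has 3 edges and each edge borders two faces, so 2E = 3F.
Each vertex has degree 5, so 5V = 2E and hence V = 3F/5.
Euler: V − E + F = 2 ⇒ (3F/5) − (3F/2) + F = 2.
Multiply by 10: (6 − 15 + 10)F = 20, i.e. 1F = 20.
So F = 20, E = 3·20/2 = 30, V = 3·20/5 = 12.

12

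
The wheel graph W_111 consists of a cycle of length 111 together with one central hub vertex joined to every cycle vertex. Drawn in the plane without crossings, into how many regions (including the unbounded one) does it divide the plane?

W_111 has V = 111 + 1 = 112 vertices and E = 2·111 = 222 edges.
By Euler's formula F = 2 − V + E = 2 − 112 + 222 = 112.

112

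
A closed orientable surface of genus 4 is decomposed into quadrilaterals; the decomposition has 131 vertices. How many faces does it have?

137

χ = 2 − 2·4 = -6, and every face is a square so 4F = 2E.
V − E + F = -6 with E = 4F/2 gives 131 − (4/2 − 1)·F = -6, so F = 137 and E = 274.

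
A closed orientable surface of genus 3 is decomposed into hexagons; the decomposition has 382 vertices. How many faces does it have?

193

χ = 2 − 2·3 = -4, and every face is a hexagon so 6F = 2E.
V − E + F = -4 with E = 6F/2 gives 382 − (6/2 − 1)·F = -4, so F = 193 and E = 579.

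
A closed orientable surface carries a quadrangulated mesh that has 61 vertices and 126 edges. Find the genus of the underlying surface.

2

Every face is a square and each edge borders two faces, so 4F = 2·126, giving F = 63.
χ = V − E + F = 61 − 126 + 63 = -2.
For a closed orientable surface χ = 2 − 2g, so g = (2 − (-2))/2 = 2.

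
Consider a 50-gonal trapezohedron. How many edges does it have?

The n-trapezohedron (dual of the n-antiprism) has V = 2·50 + 2 = 102, E = 4·50 = 200, F = 2·50 = 100.

200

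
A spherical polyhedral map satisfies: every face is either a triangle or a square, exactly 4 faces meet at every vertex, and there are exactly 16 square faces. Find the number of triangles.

Let x be the number of triangles; then F = 16 + x.
Edge–face incidences: 2E = 4·16 + 3·x = 64 + 3x.
Every vertex has degree 4, so 4V = 2E.
Euler: V − E + F = 2 ⇒ (2E)/4 − E + (16 + x) = 2.
Multiply by 8: 2·(2E) − 4·(2E) + 8·(16 + x) = 16, i.e. 128 + 8x − 2·(64 + 3x) = 16.
Collecting terms: 2x = 16, so x = 8.
Then 2E = 64 + 3·8 = 88, so E = 44, V = 2E/4 = 22, F = 16 + 8 = 24.

8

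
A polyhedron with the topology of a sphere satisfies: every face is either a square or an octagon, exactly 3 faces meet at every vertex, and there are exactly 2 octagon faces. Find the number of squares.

Let x be the number of squares; then F = 2 + x.
Edge–face incidences: 2E = 8·2 + 4·x = 16 + 4x.
Every vertex has degree 3, so 3V = 2E.
Euler: V − E + F = 2 ⇒ (2E)/3 − E + (2 + x) = 2.
Multiply by 6: 2·(2E) − 3·(2E) + 6·(2 + x) = 12, i.e. 12 + 6x − (16 + 4x) = 12.
Collecting terms: 2x − 4 = 12, so 2x = 16, so x = 8.
Then 2E = 16 + 4·8 = 48, so E = 24, V = 2E/3 = 16, F = 2 + 8 = 10.

8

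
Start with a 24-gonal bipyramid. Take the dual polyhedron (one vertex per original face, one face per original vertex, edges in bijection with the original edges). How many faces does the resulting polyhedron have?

The base solid has V = 26, E = 72, F = 48.
The dual swaps V and F and preserves E: V′ = F = 48, E′ = E = 72, F′ = V = 26.

26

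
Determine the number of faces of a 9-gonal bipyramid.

A bipyramid over an n-gon has 2n triangular faces and n + 2 vertices: V = 9 + 2 = 11, E = 3·9 = 27, F = 2·9 = 18.

18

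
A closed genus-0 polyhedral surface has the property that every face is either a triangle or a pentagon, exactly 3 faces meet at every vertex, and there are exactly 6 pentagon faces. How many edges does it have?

18

Let x be the number of triangles; then F = 6 + x.
Edge–face incidences: 2E = 5·6 + 3·x = 30 + 3x.
Every vertex has degree 3, so 3V = 2E.
Euler: V − E + F = 2 ⇒ (2E)/3 − E + (6 + x) = 2.
Multiply by 6: 2·(2E) − 3·(2E) + 6·(6 + x) = 12, i.e. 36 + 6x − (30 + 3x) = 12.
Collecting terms: 3x + 6 = 12, so 3x = 6, so x = 2.
Then 2E = 30 + 3·2 = 36, so E = 18, V = 2E/3 = 12, F = 6 + 2 = 8.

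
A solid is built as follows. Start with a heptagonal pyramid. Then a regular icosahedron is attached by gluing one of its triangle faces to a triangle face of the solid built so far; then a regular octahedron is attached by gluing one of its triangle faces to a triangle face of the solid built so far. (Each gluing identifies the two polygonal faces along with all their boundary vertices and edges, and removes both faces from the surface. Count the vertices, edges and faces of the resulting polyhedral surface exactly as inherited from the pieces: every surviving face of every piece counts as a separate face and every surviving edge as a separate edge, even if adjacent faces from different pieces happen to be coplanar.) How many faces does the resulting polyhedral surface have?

32

A heptagonal pyramid: V=8, E=14, F=8.
Attach a regular icosahedron (V=12, E=30, F=20) along a 3-gon: merge 3 vertices and 3 edges, delete both glued faces → V=17, E=41, F=26.
Attach a regular octahedron (V=6, E=12, F=8) along a 3-gon: merge 3 vertices and 3 edges, delete both glued faces → V=20, E=50, F=32.
Check: V − E + F = 20 − 50 + 32 = 2.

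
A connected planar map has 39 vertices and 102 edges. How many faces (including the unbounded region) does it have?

Euler's formula for a connected plane graph: V − E + F = 2, so F = 2 − 39 + 102 = 65.

65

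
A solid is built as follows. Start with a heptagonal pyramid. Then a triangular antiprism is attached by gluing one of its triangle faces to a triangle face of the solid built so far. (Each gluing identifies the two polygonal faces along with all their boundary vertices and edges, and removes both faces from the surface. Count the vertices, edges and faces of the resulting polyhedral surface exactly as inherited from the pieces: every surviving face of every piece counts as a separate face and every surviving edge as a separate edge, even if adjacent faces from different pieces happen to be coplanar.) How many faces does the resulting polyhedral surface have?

A heptagonal pyramid: V=8, E=14, F=8.
Attach a triangular antiprism (V=6, E=12, F=8) along a 3-gon: merge 3 vertices and 3 edges, delete both glued faces → V=11, E=23, F=14.
Check: V − E + F = 11 − 23 + 14 = 2.

14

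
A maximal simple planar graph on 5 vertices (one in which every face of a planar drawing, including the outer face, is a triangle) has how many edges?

In a plane triangulation 3F = 2E and V − E + F = 2, so E = 3V − 6 = 3·5 − 6 = 9.

9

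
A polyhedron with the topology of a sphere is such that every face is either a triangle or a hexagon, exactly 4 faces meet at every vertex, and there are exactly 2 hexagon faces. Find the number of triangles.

Let x be the number of triangles; then F = 2 + x.
Edge–face incidences: 2E = 6·2 + 3·x = 12 + 3x.
Every vertex has degree 4, so 4V = 2E.
Euler: V − E + F = 2 ⇒ (2E)/4 − E + (2 + x) = 2.
Multiply by 8: 2·(2E) − 4·(2E) + 8·(2 + x) = 16, i.e. 16 + 8x − 2·(12 + 3x) = 16.
Collecting terms: 2x − 8 = 16, so 2x = 24, so x = 12.
Then 2E = 12 + 3·12 = 48, so E = 24, V = 2E/4 = 12, F = 2 + 12 = 14.

12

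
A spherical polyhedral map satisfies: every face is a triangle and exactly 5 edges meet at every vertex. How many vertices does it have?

Each face has 3 edges and each edge borders two faces, so 2E = 3F.
Each vertex has degree 5, so 5V = 2E and hence V = 3F/5.
Euler: V − E + F = 2 ⇒ (3F/5) − (3F/2) + F = 2.
Multiply by 10: (6 − 15 + 10)F = 20, i.e. 1F = 20.
So F = 20, E = 3·20/2 = 30, V = 3·20/5 = 12.

12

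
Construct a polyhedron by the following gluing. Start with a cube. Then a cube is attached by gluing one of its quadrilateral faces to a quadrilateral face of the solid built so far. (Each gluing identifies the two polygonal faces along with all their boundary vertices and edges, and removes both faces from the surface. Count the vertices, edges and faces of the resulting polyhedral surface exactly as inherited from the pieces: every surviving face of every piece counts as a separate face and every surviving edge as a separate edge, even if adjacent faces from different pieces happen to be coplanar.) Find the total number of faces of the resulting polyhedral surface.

10

A cube: V=8, E=12, F=6.
Attach a cube (V=8, E=12, F=6) along a 4-gon: merge 4 vertices and 4 edges, delete both glued faces → V=12, E=20, F=10.
Check: V − E + F = 12 − 20 + 10 = 2.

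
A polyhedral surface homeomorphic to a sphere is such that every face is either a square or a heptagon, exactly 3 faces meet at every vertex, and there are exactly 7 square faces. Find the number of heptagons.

Let x be the number of heptagons; then F = 7 + x.
Edge–face incidences: 2E = 4·7 + 7·x = 28 + 7x.
Every vertex has degree 3, so 3V = 2E.
Euler: V − E + F = 2 ⇒ (2E)/3 − E + (7 + x) = 2.
Multiply by 6: 2·(2E) − 3·(2E) + 6·(7 + x) = 12, i.e. 42 + 6x − (28 + 7x) = 12.
Collecting terms: −x + 14 = 12, so −x = −2, so x = 2.
Then 2E = 28 + 7·2 = 42, so E = 21, V = 2E/3 = 14, F = 7 + 2 = 9.

2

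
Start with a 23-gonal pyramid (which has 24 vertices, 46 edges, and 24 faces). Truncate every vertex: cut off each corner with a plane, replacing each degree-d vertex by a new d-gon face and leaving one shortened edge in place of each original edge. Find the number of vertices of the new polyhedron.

Truncation replaces each original edge-end by a new vertex, so V′ = 2E = 92.
Each original edge survives, and each old vertex of degree d contributes d new edges; summing degrees gives Σd = 2E, so E′ = E + 2E = 3E = 138.
Each original face survives and each original vertex becomes one new face: F′ = F + V = 48.

92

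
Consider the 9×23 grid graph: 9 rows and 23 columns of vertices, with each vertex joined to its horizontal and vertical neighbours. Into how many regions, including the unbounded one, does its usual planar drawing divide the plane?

The grid has V = 9·23 = 207 vertices and E = 9·22 + 23·8 = 382 edges.
F = 2 − V + E = 2 − 207 + 382 = 177.

177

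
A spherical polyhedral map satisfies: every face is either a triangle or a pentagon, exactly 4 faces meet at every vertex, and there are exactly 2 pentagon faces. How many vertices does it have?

10

Let x be the number of triangles; then F = 2 + x.
Edge–face incidences: 2E = 5·2 + 3·x = 10 + 3x.
Every vertex has degree 4, so 4V = 2E.
Euler: V − E + F = 2 ⇒ (2E)/4 − E + (2 + x) = 2.
Multiply by 8: 2·(2E) − 4·(2E) + 8·(2 + x) = 16, i.e. 16 + 8x − 2·(10 + 3x) = 16.
Collecting terms: 2x − 4 = 16, so 2x = 20, so x = 10.
Then 2E = 10 + 3·10 = 40, so E = 20, V = 2E/4 = 10, F = 2 + 10 = 12.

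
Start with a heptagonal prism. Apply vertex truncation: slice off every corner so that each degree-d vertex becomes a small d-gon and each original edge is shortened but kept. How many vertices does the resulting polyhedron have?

42

The base solid has V = 14, E = 21, F = 9.
Truncation replaces each original edge-end by a new vertex, so V′ = 2E = 42.
Each original edge survives, and each old vertex of degree d contributes d new edges; summing degrees gives Σd = 2E, so E′ = E + 2E = 3E = 63.
Each original face survives and each original vertex becomes one new face: F′ = F + V = 23.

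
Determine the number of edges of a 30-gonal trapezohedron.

120

The n-trapezohedron (dual of the n-antiprism) has V = 2·30 + 2 = 62, E = 4·30 = 120, F = 2·30 = 60.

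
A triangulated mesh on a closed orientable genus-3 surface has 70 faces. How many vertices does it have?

31

χ = 2 − 2·3 = -4, and every face is a triangle so 3F = 2E.
E = 3·70/2 = 105. Then V = -4 + E − F = -4 + 105 − 70 = 31.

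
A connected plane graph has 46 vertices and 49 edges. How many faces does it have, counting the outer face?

5

Euler's formula for a connected plane graph: V − E + F = 2, so F = 2 − 46 + 49 = 5.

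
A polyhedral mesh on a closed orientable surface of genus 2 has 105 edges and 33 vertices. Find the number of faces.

For a closed orientable surface of genus 2, χ = 2 − 2·2 = -2.
F = -2 − V + E = -2 − 33 + 105 = 70.

70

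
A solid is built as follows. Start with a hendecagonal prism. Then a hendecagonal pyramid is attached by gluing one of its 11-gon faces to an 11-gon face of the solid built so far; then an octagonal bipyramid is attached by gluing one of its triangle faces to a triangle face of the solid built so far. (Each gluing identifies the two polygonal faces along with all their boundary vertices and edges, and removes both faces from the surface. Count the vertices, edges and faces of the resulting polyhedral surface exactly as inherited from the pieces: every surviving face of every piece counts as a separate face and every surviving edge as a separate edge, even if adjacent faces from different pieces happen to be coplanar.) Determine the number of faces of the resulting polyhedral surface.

A hendecagonal prism: V=22, E=33, F=13.
Attach a hendecagonal pyramid (V=12, E=22, F=12) along an 11-gon: merge 11 vertices and 11 edges, delete both glued faces → V=23, E=44, F=23.
Attach an octagonal bipyramid (V=10, E=24, F=16) along a 3-gon: merge 3 vertices and 3 edges, delete both glued faces → V=30, E=65, F=37.
Check: V − E + F = 30 − 65 + 37 = 2.

37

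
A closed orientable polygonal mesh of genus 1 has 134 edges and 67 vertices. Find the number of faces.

67

For a closed orientable surface of genus 1, χ = 2 − 2·1 = 0.
F = 0 − V + E = 0 − 67 + 134 = 67.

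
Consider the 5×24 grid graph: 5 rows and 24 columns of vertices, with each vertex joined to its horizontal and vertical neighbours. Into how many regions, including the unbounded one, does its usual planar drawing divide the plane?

The grid has V = 5·24 = 120 vertices and E = 5·23 + 24·4 = 211 edges.
F = 2 − V + E = 2 − 120 + 211 = 93.

93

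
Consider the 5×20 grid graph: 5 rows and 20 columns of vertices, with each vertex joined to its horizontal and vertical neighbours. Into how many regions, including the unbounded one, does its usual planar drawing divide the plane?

The grid has V = 5·20 = 100 vertices and E = 5·19 + 20·4 = 175 edges.
F = 2 − V + E = 2 − 100 + 175 = 77.

77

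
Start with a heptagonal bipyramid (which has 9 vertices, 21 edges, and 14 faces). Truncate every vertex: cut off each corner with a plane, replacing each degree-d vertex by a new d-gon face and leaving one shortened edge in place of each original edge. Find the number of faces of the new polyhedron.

23

Truncation replaces each original edge-end by a new vertex, so V′ = 2E = 42.
Each original edge survives, and each old vertex of degree d contributes d new edges; summing degrees gives Σd = 2E, so E′ = E + 2E = 3E = 63.
Each original face survives and each original vertex becomes one new face: F′ = F + V = 23.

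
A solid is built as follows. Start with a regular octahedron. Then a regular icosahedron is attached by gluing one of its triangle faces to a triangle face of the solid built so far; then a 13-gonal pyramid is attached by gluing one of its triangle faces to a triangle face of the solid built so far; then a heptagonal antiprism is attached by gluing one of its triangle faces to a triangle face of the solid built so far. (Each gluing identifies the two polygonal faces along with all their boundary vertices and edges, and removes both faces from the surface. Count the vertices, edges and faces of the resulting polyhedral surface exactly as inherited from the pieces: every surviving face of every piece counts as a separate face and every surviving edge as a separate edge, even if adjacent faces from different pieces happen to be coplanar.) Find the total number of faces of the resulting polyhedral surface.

A regular octahedron: V=6, E=12, F=8.
Attach a regular icosahedron (V=12, E=30, F=20) along a 3-gon: merge 3 vertices and 3 edges, delete both glued faces → V=15, E=39, F=26.
Attach a 13-gonal pyramid (V=14, E=26, F=14) along a 3-gon: merge 3 vertices and 3 edges, delete both glued faces → V=26, E=62, F=38.
Attach a heptagonal antiprism (V=14, E=28, F=16) along a 3-gon: merge 3 vertices and 3 edges, delete both glued faces → V=37, E=87, F=52.
Check: V − E + F = 37 − 87 + 52 = 2.

52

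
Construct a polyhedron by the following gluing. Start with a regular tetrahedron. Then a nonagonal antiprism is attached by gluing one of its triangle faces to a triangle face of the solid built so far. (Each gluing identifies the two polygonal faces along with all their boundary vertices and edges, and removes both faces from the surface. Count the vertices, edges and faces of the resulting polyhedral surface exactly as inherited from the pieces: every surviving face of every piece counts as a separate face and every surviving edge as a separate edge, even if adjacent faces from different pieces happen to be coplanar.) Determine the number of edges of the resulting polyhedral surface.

A regular tetrahedron: V=4, E=6, F=4.
Attach a nonagonal antiprism (V=18, E=36, F=20) along a 3-gon: merge 3 vertices and 3 edges, delete both glued faces → V=19, E=39, F=22.
Check: V − E + F = 19 − 39 + 22 = 2.

39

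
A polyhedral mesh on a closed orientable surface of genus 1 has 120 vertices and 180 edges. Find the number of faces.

60

For a closed orientable surface of genus 1, χ = 2 − 2·1 = 0.
F = 0 − V + E = 0 − 120 + 180 = 60.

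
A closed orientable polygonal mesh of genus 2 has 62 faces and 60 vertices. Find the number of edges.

For a closed orientable surface of genus 2, χ = 2 − 2·2 = -2.
E = V + F − (-2) = 60 + 62 − (-2) = 124.

124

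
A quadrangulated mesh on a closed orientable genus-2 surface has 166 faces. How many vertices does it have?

χ = 2 − 2·2 = -2, and every face is a square so 4F = 2E.
E = 4·166/2 = 332. Then V = -2 + E − F = -2 + 332 − 166 = 164.

164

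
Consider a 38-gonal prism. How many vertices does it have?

76

A prism on an n-gon has two n-gon bases and n rectangular sides: V = 2·38 = 76, E = 3·38 = 114, F = 38 + 2 = 40.
Check: V − E + F = 76 − 114 + 40 = 2.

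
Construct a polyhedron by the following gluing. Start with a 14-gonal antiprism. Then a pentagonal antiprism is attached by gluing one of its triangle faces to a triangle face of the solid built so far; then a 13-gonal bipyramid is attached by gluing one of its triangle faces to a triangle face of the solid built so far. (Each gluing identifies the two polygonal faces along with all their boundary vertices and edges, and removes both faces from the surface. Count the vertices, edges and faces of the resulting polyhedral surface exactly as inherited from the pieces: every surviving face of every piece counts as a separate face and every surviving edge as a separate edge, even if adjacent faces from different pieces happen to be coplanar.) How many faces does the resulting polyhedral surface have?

64

A 14-gonal antiprism: V=28, E=56, F=30.
Attach a pentagonal antiprism (V=10, E=20, F=12) along a 3-gon: merge 3 vertices and 3 edges, delete both glued faces → V=35, E=73, F=40.
Attach a 13-gonal bipyramid (V=15, E=39, F=26) along a 3-gon: merge 3 vertices and 3 edges, delete both glued faces → V=47, E=109, F=64.
Check: V − E + F = 47 − 109 + 64 = 2.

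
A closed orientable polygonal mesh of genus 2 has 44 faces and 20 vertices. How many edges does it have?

For a closed orientable surface of genus 2, χ = 2 − 2·2 = -2.
E = V + F − (-2) = 20 + 44 − (-2) = 66.

66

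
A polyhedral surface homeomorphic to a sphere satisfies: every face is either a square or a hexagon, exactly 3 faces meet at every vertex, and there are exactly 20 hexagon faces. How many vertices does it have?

48

Let x be the number of squares; then F = 20 + x.
Edge–face incidences: 2E = 6·20 + 4·x = 120 + 4x.
Every vertex has degree 3, so 3V = 2E.
Euler: V − E + F = 2 ⇒ (2E)/3 − E + (20 + x) = 2.
Multiply by 6: 2·(2E) − 3·(2E) + 6·(20 + x) = 12, i.e. 120 + 6x − (120 + 4x) = 12.
Collecting terms: 2x = 12, so x = 6.
Then 2E = 120 + 4·6 = 144, so E = 72, V = 2E/3 = 48, F = 20 + 6 = 26.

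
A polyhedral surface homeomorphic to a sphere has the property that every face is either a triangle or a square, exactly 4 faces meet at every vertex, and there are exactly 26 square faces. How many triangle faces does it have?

Let x be the number of triangles; then F = 26 + x.
Edge–face incidences: 2E = 4·26 + 3·x = 104 + 3x.
Every vertex has degree 4, so 4V = 2E.
Euler: V − E + F = 2 ⇒ (2E)/4 − E + (26 + x) = 2.
Multiply by 8: 2·(2E) − 4·(2E) + 8·(26 + x) = 16, i.e. 208 + 8x − 2·(104 + 3x) = 16.
Collecting terms: 2x = 16, so x = 8.
Then 2E = 104 + 3·8 = 128, so E = 64, V = 2E/4 = 32, F = 26 + 8 = 34.

8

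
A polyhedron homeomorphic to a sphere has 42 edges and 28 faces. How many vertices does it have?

16

Here V − E + F = 2.
V = 2 + E − F = 2 + 42 − 28 = 16.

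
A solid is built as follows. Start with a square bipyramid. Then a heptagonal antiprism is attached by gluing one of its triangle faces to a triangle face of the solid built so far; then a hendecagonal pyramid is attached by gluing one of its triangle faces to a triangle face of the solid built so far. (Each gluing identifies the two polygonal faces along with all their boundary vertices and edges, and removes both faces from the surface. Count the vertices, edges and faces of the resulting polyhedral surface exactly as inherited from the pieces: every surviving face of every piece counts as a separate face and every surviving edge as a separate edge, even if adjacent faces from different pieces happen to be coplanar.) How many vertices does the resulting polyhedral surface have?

A square bipyramid: V=6, E=12, F=8.
Attach a heptagonal antiprism (V=14, E=28, F=16) along a 3-gon: merge 3 vertices and 3 edges, delete both glued faces → V=17, E=37, F=22.
Attach a hendecagonal pyramid (V=12, E=22, F=12) along a 3-gon: merge 3 vertices and 3 edges, delete both glued faces → V=26, E=56, F=32.
Check: V − E + F = 26 − 56 + 32 = 2.

26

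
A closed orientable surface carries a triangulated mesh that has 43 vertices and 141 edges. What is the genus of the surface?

Every face is a triangle and each edge borders two faces, so 3F = 2·141, giving F = 94.
χ = V − E + F = 43 − 141 + 94 = -4.
For a closed orientable surface χ = 2 − 2g, so g = (2 − (-4))/2 = 3.

3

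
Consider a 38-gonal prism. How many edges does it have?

114

A prism on an n-gon has two n-gon bases and n rectangular sides: V = 2·38 = 76, E = 3·38 = 114, F = 38 + 2 = 40.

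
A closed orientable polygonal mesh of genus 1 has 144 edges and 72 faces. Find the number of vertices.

72

For a closed orientable surface of genus 1, χ = 2 − 2·1 = 0.
V = 0 + E − F = 0 + 144 − 72 = 72.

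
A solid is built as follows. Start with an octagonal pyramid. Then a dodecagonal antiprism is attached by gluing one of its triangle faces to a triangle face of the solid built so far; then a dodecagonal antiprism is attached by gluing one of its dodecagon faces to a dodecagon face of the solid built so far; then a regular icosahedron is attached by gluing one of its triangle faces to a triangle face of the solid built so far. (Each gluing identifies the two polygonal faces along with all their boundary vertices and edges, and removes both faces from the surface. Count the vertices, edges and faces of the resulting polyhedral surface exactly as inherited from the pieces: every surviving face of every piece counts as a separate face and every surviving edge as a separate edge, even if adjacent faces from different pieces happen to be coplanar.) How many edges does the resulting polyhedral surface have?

124

An octagonal pyramid: V=9, E=16, F=9.
Attach a dodecagonal antiprism (V=24, E=48, F=26) along a 3-gon: merge 3 vertices and 3 edges, delete both glued faces → V=30, E=61, F=33.
Attach a dodecagonal antiprism (V=24, E=48, F=26) along a 12-gon: merge 12 vertices and 12 edges, delete both glued faces → V=42, E=97, F=57.
Attach a regular icosahedron (V=12, E=30, F=20) along a 3-gon: merge 3 vertices and 3 edges, delete both glued faces → V=51, E=124, F=75.
Check: V − E + F = 51 − 124 + 75 = 2.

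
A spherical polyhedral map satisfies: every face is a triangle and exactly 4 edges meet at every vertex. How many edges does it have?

12

Each face has 3 edges and each edge borders two faces, so 2E = 3F.
Each vertex has degree 4, so 4V = 2E and hence V = 3F/4.
Euler: V − E + F = 2 ⇒ (3F/4) − (3F/2) + F = 2.
Multiply by 8: (6 − 12 + 8)F = 16, i.e. 2F = 16.
So F = 8, E = 3·8/2 = 12, V = 3·8/4 = 6.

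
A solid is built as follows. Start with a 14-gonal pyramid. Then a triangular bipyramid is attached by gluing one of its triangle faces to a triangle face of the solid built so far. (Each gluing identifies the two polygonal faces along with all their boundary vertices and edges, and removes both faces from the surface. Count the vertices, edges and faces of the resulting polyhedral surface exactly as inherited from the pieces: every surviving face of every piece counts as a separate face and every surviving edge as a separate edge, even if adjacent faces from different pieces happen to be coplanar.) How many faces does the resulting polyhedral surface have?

19

A 14-gonal pyramid: V=15, E=28, F=15.
Attach a triangular bipyramid (V=5, E=9, F=6) along a 3-gon: merge 3 vertices and 3 edges, delete both glued faces → V=17, E=34, F=19.
Check: V − E + F = 17 − 34 + 19 = 2.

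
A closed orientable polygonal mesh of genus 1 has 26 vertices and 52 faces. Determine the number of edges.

78

For a closed orientable surface of genus 1, χ = 2 − 2·1 = 0.
E = V + F − (0) = 26 + 52 − (0) = 78.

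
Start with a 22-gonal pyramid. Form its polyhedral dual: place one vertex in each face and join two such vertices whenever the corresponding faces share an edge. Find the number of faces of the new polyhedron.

23

The base solid has V = 23, E = 44, F = 23.
The dual swaps V and F and preserves E: V′ = F = 23, E′ = E = 44, F′ = V = 23.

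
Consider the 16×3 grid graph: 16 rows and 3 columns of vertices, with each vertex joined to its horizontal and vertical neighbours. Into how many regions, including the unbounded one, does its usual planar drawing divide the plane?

The grid has V = 16·3 = 48 vertices and E = 16·2 + 3·15 = 77 edges.
F = 2 − V + E = 2 − 48 + 77 = 31.

31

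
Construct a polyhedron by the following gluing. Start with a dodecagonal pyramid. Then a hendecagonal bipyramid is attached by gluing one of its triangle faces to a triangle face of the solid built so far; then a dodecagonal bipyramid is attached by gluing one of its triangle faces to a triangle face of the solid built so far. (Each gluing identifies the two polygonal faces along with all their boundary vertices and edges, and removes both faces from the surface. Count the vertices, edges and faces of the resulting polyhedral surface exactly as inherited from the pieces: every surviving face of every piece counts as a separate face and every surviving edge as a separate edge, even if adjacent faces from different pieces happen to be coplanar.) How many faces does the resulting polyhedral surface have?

A dodecagonal pyramid: V=13, E=24, F=13.
Attach a hendecagonal bipyramid (V=13, E=33, F=22) along a 3-gon: merge 3 vertices and 3 edges, delete both glued faces → V=23, E=54, F=33.
Attach a dodecagonal bipyramid (V=14, E=36, F=24) along a 3-gon: merge 3 vertices and 3 edges, delete both glued faces → V=34, E=87, F=55.
Check: V − E + F = 34 − 87 + 55 = 2.

55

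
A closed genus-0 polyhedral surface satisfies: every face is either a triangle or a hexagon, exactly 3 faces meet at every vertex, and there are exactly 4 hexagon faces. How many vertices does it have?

Let x be the number of triangles; then F = 4 + x.
Edge–face incidences: 2E = 6·4 + 3·x = 24 + 3x.
Every vertex has degree 3, so 3V = 2E.
Euler: V − E + F = 2 ⇒ (2E)/3 − E + (4 + x) = 2.
Multiply by 6: 2·(2E) − 3·(2E) + 6·(4 + x) = 12, i.e. 24 + 6x − (24 + 3x) = 12.
Collecting terms: 3x = 12, so x = 4.
Then 2E = 24 + 3·4 = 36, so E = 18, V = 2E/3 = 12, F = 4 + 4 = 8.

12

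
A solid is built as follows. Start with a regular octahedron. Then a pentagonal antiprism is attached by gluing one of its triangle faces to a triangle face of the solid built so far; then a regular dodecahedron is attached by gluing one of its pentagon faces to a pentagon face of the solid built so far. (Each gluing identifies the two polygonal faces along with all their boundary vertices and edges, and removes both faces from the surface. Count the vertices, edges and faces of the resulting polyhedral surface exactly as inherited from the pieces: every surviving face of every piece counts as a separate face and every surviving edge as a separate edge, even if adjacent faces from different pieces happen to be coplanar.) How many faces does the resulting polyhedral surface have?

28

A regular octahedron: V=6, E=12, F=8.
Attach a pentagonal antiprism (V=10, E=20, F=12) along a 3-gon: merge 3 vertices and 3 edges, delete both glued faces → V=13, E=29, F=18.
Attach a regular dodecahedron (V=20, E=30, F=12) along a 5-gon: merge 5 vertices and 5 edges, delete both glued faces → V=28, E=54, F=28.
Check: V − E + F = 28 − 54 + 28 = 2.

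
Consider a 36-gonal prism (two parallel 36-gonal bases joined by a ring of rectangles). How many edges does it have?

A prism on an n-gon has two n-gon bases and n rectangular sides: V = 2·36 = 72, E = 3·36 = 108, F = 36 + 2 = 38.

108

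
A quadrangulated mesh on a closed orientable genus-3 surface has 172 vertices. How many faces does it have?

χ = 2 − 2·3 = -4, and every face is a square so 4F = 2E.
V − E + F = -4 with E = 4F/2 gives 172 − (4/2 − 1)·F = -4, so F = 176 and E = 352.

176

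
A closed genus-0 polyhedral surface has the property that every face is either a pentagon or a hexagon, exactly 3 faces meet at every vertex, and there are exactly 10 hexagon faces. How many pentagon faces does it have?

12

Let x be the number of pentagons; then F = 10 + x.
Edge–face incidences: 2E = 6·10 + 5·x = 60 + 5x.
Every vertex has degree 3, so 3V = 2E.
Euler: V − E + F = 2 ⇒ (2E)/3 − E + (10 + x) = 2.
Multiply by 6: 2·(2E) − 3·(2E) + 6·(10 + x) = 12, i.e. 60 + 6x − (60 + 5x) = 12.
Collecting terms: x = 12.
Then 2E = 60 + 5·12 = 120, so E = 60, V = 2E/3 = 40, F = 10 + 12 = 22.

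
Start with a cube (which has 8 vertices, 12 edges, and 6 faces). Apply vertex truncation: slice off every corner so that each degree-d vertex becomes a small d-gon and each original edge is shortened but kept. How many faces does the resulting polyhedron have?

Truncation replaces each original edge-end by a new vertex, so V′ = 2E = 24.
Each original edge survives, and each old vertex of degree d contributes d new edges; summing degrees gives Σd = 2E, so E′ = E + 2E = 3E = 36.
Each original face survives and each original vertex becomes one new face: F′ = F + V = 14.

14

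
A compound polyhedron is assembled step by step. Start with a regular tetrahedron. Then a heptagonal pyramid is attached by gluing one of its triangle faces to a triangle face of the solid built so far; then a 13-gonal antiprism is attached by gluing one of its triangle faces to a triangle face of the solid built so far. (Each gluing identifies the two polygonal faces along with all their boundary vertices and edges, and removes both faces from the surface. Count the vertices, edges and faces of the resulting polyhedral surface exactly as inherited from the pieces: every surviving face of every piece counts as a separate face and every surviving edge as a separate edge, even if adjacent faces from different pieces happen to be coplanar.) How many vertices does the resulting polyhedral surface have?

32

A regular tetrahedron: V=4, E=6, F=4.
Attach a heptagonal pyramid (V=8, E=14, F=8) along a 3-gon: merge 3 vertices and 3 edges, delete both glued faces → V=9, E=17, F=10.
Attach a 13-gonal antiprism (V=26, E=52, F=28) along a 3-gon: merge 3 vertices and 3 edges, delete both glued faces → V=32, E=66, F=36.
Check: V − E + F = 32 − 66 + 36 = 2.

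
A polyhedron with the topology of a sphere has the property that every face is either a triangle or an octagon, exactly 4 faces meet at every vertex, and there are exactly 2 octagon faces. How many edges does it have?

Let x be the number of triangles; then F = 2 + x.
Edge–face incidences: 2E = 8·2 + 3·x = 16 + 3x.
Every vertex has degree 4, so 4V = 2E.
Euler: V − E + F = 2 ⇒ (2E)/4 − E + (2 + x) = 2.
Multiply by 8: 2·(2E) − 4·(2E) + 8·(2 + x) = 16, i.e. 16 + 8x − 2·(16 + 3x) = 16.
Collecting terms: 2x − 16 = 16, so 2x = 32, so x = 16.
Then 2E = 16 + 3·16 = 64, so E = 32, V = 2E/4 = 16, F = 2 + 16 = 18.

32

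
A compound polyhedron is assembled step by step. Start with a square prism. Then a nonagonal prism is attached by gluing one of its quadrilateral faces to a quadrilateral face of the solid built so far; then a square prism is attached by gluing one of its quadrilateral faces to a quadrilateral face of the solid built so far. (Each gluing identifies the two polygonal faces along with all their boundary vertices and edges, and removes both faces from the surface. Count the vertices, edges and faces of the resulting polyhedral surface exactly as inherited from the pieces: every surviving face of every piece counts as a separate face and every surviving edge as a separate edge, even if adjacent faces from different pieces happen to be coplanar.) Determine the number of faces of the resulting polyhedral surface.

A square prism: V=8, E=12, F=6.
Attach a nonagonal prism (V=18, E=27, F=11) along a 4-gon: merge 4 vertices and 4 edges, delete both glued faces → V=22, E=35, F=15.
Attach a square prism (V=8, E=12, F=6) along a 4-gon: merge 4 vertices and 4 edges, delete both glued faces → V=26, E=43, F=19.
Check: V − E + F = 26 − 43 + 19 = 2.

19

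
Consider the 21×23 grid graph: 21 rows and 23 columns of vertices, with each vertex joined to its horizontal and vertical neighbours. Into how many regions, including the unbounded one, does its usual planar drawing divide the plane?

The grid has V = 21·23 = 483 vertices and E = 21·22 + 23·20 = 922 edges.
F = 2 − V + E = 2 − 483 + 922 = 441.

441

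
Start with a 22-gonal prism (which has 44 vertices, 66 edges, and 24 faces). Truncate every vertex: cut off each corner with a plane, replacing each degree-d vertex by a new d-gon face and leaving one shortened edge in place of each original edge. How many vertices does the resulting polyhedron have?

132

Truncation replaces each original edge-end by a new vertex, so V′ = 2E = 132.
Each original edge survives, and each old vertex of degree d contributes d new edges; summing degrees gives Σd = 2E, so E′ = E + 2E = 3E = 198.
Each original face survives and each original vertex becomes one new face: F′ = F + V = 68.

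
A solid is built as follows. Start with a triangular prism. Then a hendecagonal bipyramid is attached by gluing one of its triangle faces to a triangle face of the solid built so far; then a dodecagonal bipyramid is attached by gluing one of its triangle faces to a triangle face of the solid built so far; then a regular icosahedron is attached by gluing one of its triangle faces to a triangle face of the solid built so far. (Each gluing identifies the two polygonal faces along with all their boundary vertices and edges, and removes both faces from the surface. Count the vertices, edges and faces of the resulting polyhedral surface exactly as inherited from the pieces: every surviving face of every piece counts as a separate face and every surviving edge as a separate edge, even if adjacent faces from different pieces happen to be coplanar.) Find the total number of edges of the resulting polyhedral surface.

99

A triangular prism: V=6, E=9, F=5.
Attach a hendecagonal bipyramid (V=13, E=33, F=22) along a 3-gon: merge 3 vertices and 3 edges, delete both glued faces → V=16, E=39, F=25.
Attach a dodecagonal bipyramid (V=14, E=36, F=24) along a 3-gon: merge 3 vertices and 3 edges, delete both glued faces → V=27, E=72, F=47.
Attach a regular icosahedron (V=12, E=30, F=20) along a 3-gon: merge 3 vertices and 3 edges, delete both glued faces → V=36, E=99, F=65.
Check: V − E + F = 36 − 99 + 65 = 2.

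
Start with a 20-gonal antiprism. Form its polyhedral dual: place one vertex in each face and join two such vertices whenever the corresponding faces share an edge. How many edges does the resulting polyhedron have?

80

The base solid has V = 40, E = 80, F = 42.
The dual swaps V and F and preserves E: V′ = F = 42, E′ = E = 80, F′ = V = 40.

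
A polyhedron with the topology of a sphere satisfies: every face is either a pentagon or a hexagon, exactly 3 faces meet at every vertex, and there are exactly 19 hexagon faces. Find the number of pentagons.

Let x be the number of pentagons; then F = 19 + x.
Edge–face incidences: 2E = 6·19 + 5·x = 114 + 5x.
Every vertex has degree 3, so 3V = 2E.
Euler: V − E + F = 2 ⇒ (2E)/3 − E + (19 + x) = 2.
Multiply by 6: 2·(2E) − 3·(2E) + 6·(19 + x) = 12, i.e. 114 + 6x − (114 + 5x) = 12.
Collecting terms: x = 12.
Then 2E = 114 + 5·12 = 174, so E = 87, V = 2E/3 = 58, F = 19 + 12 = 31.

12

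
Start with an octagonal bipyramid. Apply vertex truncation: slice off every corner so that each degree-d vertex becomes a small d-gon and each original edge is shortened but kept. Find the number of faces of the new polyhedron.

26

The base solid has V = 10, E = 24, F = 16.
Truncation replaces each original edge-end by a new vertex, so V′ = 2E = 48.
Each original edge survives, and each old vertex of degree d contributes d new edges; summing degrees gives Σd = 2E, so E′ = E + 2E = 3E = 72.
Each original face survives and each original vertex becomes one new face: F′ = F + V = 26.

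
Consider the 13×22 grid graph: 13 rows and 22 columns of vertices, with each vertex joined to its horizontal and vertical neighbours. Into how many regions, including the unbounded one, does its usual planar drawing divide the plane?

253

The grid has V = 13·22 = 286 vertices and E = 13·21 + 22·12 = 537 edges.
F = 2 − V + E = 2 − 286 + 537 = 253.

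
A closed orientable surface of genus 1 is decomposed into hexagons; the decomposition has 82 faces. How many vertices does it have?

164

χ = 2 − 2·1 = 0, and every face is a hexagon so 6F = 2E.
E = 6·82/2 = 246. Then V = 0 + E − F = 0 + 246 − 82 = 164.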